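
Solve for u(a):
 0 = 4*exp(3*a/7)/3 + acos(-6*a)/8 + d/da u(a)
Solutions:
 u(a) = C1 - a*acos(-6*a)/8 - sqrt(1 - 36*a^2)/48 - 28*exp(3*a/7)/9


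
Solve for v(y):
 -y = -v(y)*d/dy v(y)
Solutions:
 v(y) = -sqrt(C1 + y^2)
 v(y) = sqrt(C1 + y^2)


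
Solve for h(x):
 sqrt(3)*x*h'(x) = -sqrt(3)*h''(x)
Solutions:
 h(x) = C1 + C2*erf(sqrt(2)*x/2)


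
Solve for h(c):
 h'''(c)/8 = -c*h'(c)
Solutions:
 h(c) = C1 + Integral(C2*airyai(-2*c) + C3*airybi(-2*c), c)


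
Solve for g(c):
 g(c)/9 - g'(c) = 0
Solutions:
 g(c) = C1*exp(c/9)


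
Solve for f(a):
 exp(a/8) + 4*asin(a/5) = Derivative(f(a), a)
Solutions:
 f(a) = C1 + 4*a*asin(a/5) + 4*sqrt(25 - a^2) + 8*exp(a/8)


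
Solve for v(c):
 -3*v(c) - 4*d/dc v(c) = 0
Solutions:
 v(c) = C1*exp(-3*c/4)


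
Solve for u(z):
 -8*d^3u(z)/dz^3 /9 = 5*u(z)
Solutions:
 u(z) = C3*exp(z*(-45^(1/3) + 3*3^(2/3)*5^(1/3))/8)*sin(3*3^(1/6)*5^(1/3)*z/4) + C4*exp(z*(-45^(1/3) + 3*3^(2/3)*5^(1/3))/8)*cos(3*3^(1/6)*5^(1/3)*z/4) + C5*exp(-z*(45^(1/3) + 3*3^(2/3)*5^(1/3))/8) + (C1*sin(3*3^(1/6)*5^(1/3)*z/4) + C2*cos(3*3^(1/6)*5^(1/3)*z/4))*exp(45^(1/3)*z/4)


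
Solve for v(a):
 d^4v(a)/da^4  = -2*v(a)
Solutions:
 v(a) = (C1*sin(2^(3/4)*a/2) + C2*cos(2^(3/4)*a/2))*exp(-2^(3/4)*a/2) + (C3*sin(2^(3/4)*a/2) + C4*cos(2^(3/4)*a/2))*exp(2^(3/4)*a/2)


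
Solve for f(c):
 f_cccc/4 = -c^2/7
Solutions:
 f(c) = C1 + C2*c + C3*c^2 + C4*c^3 - c^6/630


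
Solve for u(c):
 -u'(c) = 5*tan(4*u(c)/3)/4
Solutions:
 u(c) = -3*asin(C1*exp(-5*c/3))/4 + 3*pi/4
 u(c) = 3*asin(C1*exp(-5*c/3))/4


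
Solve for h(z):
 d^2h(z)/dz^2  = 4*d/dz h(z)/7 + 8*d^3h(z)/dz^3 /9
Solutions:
 h(z) = C1 + (C2*sin(3*sqrt(455)*z/112) + C3*cos(3*sqrt(455)*z/112))*exp(9*z/16)


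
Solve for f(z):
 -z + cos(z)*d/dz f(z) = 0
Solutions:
 f(z) = C1 + Integral(z/cos(z), z)


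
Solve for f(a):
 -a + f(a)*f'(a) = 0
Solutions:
 f(a) = -sqrt(C1 + a^2)
 f(a) = sqrt(C1 + a^2)


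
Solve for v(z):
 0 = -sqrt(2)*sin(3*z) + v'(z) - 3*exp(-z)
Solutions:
 v(z) = C1 - sqrt(2)*cos(3*z)/3 - 3*exp(-z)


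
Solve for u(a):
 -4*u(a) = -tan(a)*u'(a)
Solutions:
 u(a) = C1*sin(a)^4


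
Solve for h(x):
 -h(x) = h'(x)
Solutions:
 h(x) = C1*exp(-x)


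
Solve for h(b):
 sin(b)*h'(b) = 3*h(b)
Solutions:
 h(b) = C1*(cos(b) - 1)^(3/2)/(cos(b) + 1)^(3/2)


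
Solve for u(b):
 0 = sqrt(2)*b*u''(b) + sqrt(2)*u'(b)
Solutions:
 u(b) = C1 + C2*log(b)


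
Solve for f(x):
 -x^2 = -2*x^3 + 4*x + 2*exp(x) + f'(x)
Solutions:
 f(x) = C1 + x^4/2 - x^3/3 - 2*x^2 - 2*exp(x)


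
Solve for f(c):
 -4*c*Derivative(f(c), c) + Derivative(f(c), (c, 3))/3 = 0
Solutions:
 f(c) = C1 + Integral(C2*airyai(12^(1/3)*c) + C3*airybi(12^(1/3)*c), c)


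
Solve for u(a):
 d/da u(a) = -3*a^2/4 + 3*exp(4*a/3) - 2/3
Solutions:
 u(a) = C1 - a^3/4 - 2*a/3 + 9*exp(4*a/3)/4


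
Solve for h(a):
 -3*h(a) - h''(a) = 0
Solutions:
 h(a) = C1*sin(sqrt(3)*a) + C2*cos(sqrt(3)*a)


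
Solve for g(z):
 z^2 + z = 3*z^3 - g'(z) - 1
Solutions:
 g(z) = C1 + 3*z^4/4 - z^3/3 - z^2/2 - z


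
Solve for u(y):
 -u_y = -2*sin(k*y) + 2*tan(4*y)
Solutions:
 u(y) = C1 + 2*Piecewise((-cos(k*y)/k, Ne(k, 0)), (0, True)) + log(cos(4*y))/2


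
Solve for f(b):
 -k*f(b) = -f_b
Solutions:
 f(b) = C1*exp(b*k)


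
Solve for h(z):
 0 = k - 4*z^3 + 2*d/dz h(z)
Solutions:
 h(z) = C1 - k*z/2 + z^4/2


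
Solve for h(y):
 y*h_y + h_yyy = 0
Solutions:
 h(y) = C1 + Integral(C2*airyai(-y) + C3*airybi(-y), y)


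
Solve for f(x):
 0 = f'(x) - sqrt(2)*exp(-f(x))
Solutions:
 f(x) = log(C1 + sqrt(2)*x)


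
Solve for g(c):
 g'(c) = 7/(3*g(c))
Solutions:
 g(c) = -sqrt(C1 + 42*c)/3
 g(c) = sqrt(C1 + 42*c)/3


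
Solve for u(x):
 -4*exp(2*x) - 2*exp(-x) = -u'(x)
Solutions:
 u(x) = C1 + 2*exp(2*x) - 2*exp(-x)


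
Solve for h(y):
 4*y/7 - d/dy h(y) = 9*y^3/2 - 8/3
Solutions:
 h(y) = C1 - 9*y^4/8 + 2*y^2/7 + 8*y/3


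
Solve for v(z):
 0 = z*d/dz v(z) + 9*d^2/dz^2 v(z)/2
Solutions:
 v(z) = C1 + C2*erf(z/3)


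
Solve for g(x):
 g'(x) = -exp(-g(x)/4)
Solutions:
 g(x) = 4*log(C1 - x/4)


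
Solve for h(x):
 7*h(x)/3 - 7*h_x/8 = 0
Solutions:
 h(x) = C1*exp(8*x/3)


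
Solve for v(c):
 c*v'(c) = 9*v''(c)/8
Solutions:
 v(c) = C1 + C2*erfi(2*c/3)


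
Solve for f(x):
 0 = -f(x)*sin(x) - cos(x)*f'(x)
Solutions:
 f(x) = C1*cos(x)


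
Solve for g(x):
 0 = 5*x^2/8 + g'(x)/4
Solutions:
 g(x) = C1 - 5*x^3/6


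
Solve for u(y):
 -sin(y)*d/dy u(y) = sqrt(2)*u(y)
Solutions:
 u(y) = C1*(cos(y) + 1)^(sqrt(2)/2)/(cos(y) - 1)^(sqrt(2)/2)


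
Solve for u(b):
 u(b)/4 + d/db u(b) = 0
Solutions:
 u(b) = C1*exp(-b/4)


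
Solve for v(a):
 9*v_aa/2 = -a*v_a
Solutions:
 v(a) = C1 + C2*erf(a/3)


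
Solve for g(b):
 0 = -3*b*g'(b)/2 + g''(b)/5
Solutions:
 g(b) = C1 + C2*erfi(sqrt(15)*b/2)


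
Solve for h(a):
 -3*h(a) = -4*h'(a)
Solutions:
 h(a) = C1*exp(3*a/4)


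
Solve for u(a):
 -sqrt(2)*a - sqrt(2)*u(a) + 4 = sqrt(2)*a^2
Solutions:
 u(a) = -a^2 - a + 2*sqrt(2)


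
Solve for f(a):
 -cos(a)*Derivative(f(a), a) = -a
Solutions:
 f(a) = C1 + Integral(a/cos(a), a)


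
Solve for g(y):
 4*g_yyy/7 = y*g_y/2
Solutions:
 g(y) = C1 + Integral(C2*airyai(7^(1/3)*y/2) + C3*airybi(7^(1/3)*y/2), y)


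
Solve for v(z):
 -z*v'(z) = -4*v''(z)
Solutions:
 v(z) = C1 + C2*erfi(sqrt(2)*z/4)


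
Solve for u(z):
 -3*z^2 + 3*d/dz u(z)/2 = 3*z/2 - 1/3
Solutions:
 u(z) = C1 + 2*z^3/3 + z^2/2 - 2*z/9


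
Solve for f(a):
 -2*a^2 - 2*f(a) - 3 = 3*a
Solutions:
 f(a) = -a^2 - 3*a/2 - 3/2


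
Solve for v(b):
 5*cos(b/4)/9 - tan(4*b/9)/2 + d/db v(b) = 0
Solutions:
 v(b) = C1 - 9*log(cos(4*b/9))/8 - 20*sin(b/4)/9


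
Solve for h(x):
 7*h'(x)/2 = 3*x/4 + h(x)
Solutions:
 h(x) = C1*exp(2*x/7) - 3*x/4 - 21/8


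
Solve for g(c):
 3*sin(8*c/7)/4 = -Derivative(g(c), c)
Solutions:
 g(c) = C1 + 21*cos(8*c/7)/32


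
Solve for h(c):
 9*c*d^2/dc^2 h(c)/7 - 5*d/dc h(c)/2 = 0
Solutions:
 h(c) = C1 + C2*c^(53/18)


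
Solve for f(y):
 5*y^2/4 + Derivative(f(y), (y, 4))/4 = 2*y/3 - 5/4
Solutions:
 f(y) = C1 + C2*y + C3*y^2 + C4*y^3 - y^6/72 + y^5/45 - 5*y^4/24


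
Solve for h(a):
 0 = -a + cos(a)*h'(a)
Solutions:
 h(a) = C1 + Integral(a/cos(a), a)


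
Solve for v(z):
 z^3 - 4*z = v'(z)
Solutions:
 v(z) = C1 + z^4/4 - 2*z^2


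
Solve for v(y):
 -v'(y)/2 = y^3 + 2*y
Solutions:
 v(y) = C1 - y^4/2 - 2*y^2


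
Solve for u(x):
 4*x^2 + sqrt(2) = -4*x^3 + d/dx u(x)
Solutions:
 u(x) = C1 + x^4 + 4*x^3/3 + sqrt(2)*x


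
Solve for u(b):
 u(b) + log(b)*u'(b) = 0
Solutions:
 u(b) = C1*exp(-li(b))


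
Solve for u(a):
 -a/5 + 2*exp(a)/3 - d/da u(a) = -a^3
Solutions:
 u(a) = C1 + a^4/4 - a^2/10 + 2*exp(a)/3


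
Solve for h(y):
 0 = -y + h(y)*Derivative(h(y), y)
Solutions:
 h(y) = -sqrt(C1 + y^2)
 h(y) = sqrt(C1 + y^2)


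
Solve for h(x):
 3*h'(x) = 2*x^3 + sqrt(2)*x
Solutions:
 h(x) = C1 + x^4/6 + sqrt(2)*x^2/6


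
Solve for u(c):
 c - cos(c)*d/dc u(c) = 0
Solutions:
 u(c) = C1 + Integral(c/cos(c), c)


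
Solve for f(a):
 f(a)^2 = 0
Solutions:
 f(a) = 0


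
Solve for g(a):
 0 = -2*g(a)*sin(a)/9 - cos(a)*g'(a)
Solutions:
 g(a) = C1*cos(a)^(2/9)


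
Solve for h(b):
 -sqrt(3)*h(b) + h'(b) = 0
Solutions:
 h(b) = C1*exp(sqrt(3)*b)


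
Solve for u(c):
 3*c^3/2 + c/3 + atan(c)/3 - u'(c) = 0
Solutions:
 u(c) = C1 + 3*c^4/8 + c^2/6 + c*atan(c)/3 - log(c^2 + 1)/6


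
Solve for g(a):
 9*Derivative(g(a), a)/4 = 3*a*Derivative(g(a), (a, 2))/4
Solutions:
 g(a) = C1 + C2*a^4


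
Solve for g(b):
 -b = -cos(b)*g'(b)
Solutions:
 g(b) = C1 + Integral(b/cos(b), b)


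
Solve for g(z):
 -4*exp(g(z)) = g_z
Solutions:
 g(z) = log(1/(C1 + 4*z))


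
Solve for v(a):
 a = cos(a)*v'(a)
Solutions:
 v(a) = C1 + Integral(a/cos(a), a)


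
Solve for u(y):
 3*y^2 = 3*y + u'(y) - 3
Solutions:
 u(y) = C1 + y^3 - 3*y^2/2 + 3*y


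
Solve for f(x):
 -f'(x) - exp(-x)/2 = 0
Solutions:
 f(x) = C1 + exp(-x)/2


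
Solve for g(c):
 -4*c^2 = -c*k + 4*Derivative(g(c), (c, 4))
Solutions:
 g(c) = C1 + C2*c + C3*c^2 + C4*c^3 - c^6/360 + c^5*k/480


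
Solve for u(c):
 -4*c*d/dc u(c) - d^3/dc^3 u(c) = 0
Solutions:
 u(c) = C1 + Integral(C2*airyai(-2^(2/3)*c) + C3*airybi(-2^(2/3)*c), c)


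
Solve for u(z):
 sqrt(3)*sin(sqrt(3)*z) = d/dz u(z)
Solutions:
 u(z) = C1 - cos(sqrt(3)*z)


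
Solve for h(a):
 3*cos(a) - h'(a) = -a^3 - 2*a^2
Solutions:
 h(a) = C1 + a^4/4 + 2*a^3/3 + 3*sin(a)


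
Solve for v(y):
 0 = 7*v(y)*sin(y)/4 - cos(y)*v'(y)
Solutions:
 v(y) = C1/cos(y)^(7/4)


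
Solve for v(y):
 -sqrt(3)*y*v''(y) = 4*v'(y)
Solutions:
 v(y) = C1 + C2*y^(1 - 4*sqrt(3)/3)


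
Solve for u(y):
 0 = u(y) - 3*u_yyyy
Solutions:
 u(y) = C1*exp(-3^(3/4)*y/3) + C2*exp(3^(3/4)*y/3) + C3*sin(3^(3/4)*y/3) + C4*cos(3^(3/4)*y/3)


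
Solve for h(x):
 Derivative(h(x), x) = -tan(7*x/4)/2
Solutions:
 h(x) = C1 + 2*log(cos(7*x/4))/7


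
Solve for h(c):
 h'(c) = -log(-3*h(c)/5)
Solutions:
 Integral(1/(log(-_y) - log(5) + log(3)), (_y, h(c))) = C1 - c


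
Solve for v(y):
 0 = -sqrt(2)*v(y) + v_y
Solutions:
 v(y) = C1*exp(sqrt(2)*y)


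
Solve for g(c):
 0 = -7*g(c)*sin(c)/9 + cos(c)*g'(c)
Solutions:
 g(c) = C1/cos(c)^(7/9)


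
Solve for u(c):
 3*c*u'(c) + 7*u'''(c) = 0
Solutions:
 u(c) = C1 + Integral(C2*airyai(-3^(1/3)*7^(2/3)*c/7) + C3*airybi(-3^(1/3)*7^(2/3)*c/7), c)


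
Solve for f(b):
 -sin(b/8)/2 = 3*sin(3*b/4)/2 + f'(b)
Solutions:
 f(b) = C1 + 4*cos(b/8) + 2*cos(3*b/4)


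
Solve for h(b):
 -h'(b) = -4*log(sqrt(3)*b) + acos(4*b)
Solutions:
 h(b) = C1 + 4*b*log(b) - b*acos(4*b) - 4*b + 2*b*log(3) + sqrt(1 - 16*b^2)/4


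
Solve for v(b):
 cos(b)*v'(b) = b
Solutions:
 v(b) = C1 + Integral(b/cos(b), b)


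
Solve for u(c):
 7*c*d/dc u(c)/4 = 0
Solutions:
 u(c) = C1


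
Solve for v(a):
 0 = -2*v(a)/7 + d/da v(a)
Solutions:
 v(a) = C1*exp(2*a/7)


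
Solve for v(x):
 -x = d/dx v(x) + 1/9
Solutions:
 v(x) = C1 - x^2/2 - x/9


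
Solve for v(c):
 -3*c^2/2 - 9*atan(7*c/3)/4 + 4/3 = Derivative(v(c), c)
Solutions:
 v(c) = C1 - c^3/2 - 9*c*atan(7*c/3)/4 + 4*c/3 + 27*log(49*c^2 + 9)/56


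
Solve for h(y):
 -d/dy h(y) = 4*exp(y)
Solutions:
 h(y) = C1 - 4*exp(y)


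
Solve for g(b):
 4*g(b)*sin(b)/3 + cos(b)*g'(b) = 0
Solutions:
 g(b) = C1*cos(b)^(4/3)


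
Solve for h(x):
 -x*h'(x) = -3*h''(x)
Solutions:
 h(x) = C1 + C2*erfi(sqrt(6)*x/6)


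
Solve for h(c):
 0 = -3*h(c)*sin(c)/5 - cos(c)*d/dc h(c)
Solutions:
 h(c) = C1*cos(c)^(3/5)


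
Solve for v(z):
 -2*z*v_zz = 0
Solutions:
 v(z) = C1 + C2*z


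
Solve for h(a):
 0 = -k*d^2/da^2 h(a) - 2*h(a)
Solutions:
 h(a) = C1*exp(-sqrt(2)*a*sqrt(-1/k)) + C2*exp(sqrt(2)*a*sqrt(-1/k))


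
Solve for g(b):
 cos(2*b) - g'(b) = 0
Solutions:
 g(b) = C1 + sin(2*b)/2


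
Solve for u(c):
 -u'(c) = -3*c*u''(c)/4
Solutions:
 u(c) = C1 + C2*c^(7/3)


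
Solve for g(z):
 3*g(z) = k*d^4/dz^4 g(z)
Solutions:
 g(z) = C1*exp(-3^(1/4)*z*(1/k)^(1/4)) + C2*exp(3^(1/4)*z*(1/k)^(1/4)) + C3*exp(-3^(1/4)*I*z*(1/k)^(1/4)) + C4*exp(3^(1/4)*I*z*(1/k)^(1/4))


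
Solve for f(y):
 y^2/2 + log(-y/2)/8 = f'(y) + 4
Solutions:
 f(y) = C1 + y^3/6 + y*log(-y)/8 + y*(-33 - log(2))/8


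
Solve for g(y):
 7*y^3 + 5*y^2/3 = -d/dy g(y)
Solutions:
 g(y) = C1 - 7*y^4/4 - 5*y^3/9


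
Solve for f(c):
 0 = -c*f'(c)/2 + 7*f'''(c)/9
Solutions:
 f(c) = C1 + Integral(C2*airyai(42^(2/3)*c/14) + C3*airybi(42^(2/3)*c/14), c)


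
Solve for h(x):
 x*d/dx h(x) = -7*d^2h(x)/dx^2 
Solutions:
 h(x) = C1 + C2*erf(sqrt(14)*x/14)


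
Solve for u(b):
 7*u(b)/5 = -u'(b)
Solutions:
 u(b) = C1*exp(-7*b/5)


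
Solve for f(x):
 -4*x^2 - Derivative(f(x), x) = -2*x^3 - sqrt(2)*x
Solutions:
 f(x) = C1 + x^4/2 - 4*x^3/3 + sqrt(2)*x^2/2


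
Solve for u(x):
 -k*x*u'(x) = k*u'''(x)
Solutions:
 u(x) = C1 + Integral(C2*airyai(-x) + C3*airybi(-x), x)


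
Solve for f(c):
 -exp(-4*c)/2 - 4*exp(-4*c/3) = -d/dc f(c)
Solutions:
 f(c) = C1 - exp(-4*c)/8 - 3*exp(-4*c/3)


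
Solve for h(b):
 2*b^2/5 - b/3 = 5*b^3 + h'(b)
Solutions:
 h(b) = C1 - 5*b^4/4 + 2*b^3/15 - b^2/6


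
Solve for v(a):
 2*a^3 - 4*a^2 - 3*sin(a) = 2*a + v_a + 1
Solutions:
 v(a) = C1 + a^4/2 - 4*a^3/3 - a^2 - a + 3*cos(a)


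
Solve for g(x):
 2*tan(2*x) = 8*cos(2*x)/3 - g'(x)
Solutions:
 g(x) = C1 + log(cos(2*x)) + 4*sin(2*x)/3


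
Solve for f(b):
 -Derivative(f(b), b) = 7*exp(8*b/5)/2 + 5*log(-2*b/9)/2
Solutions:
 f(b) = C1 - 5*b*log(-b)/2 + b*(-5*log(2)/2 + 5/2 + 5*log(3)) - 35*exp(8*b/5)/16


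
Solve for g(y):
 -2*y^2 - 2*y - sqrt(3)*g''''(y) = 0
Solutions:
 g(y) = C1 + C2*y + C3*y^2 + C4*y^3 - sqrt(3)*y^6/540 - sqrt(3)*y^5/180


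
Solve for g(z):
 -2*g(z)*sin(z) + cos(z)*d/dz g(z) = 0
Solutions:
 g(z) = C1/cos(z)^2


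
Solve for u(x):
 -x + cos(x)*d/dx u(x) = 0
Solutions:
 u(x) = C1 + Integral(x/cos(x), x)


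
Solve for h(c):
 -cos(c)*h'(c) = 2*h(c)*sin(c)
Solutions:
 h(c) = C1*cos(c)^2


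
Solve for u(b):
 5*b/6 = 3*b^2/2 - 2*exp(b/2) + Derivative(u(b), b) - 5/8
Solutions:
 u(b) = C1 - b^3/2 + 5*b^2/12 + 5*b/8 + 4*exp(b/2)


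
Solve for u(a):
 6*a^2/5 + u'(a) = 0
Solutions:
 u(a) = C1 - 2*a^3/5


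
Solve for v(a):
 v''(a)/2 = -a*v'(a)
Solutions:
 v(a) = C1 + C2*erf(a)


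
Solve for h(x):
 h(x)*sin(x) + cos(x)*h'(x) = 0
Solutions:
 h(x) = C1*cos(x)


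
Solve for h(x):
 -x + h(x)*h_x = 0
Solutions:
 h(x) = -sqrt(C1 + x^2)
 h(x) = sqrt(C1 + x^2)


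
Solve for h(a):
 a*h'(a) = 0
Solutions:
 h(a) = C1


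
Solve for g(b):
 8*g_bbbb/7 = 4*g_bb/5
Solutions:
 g(b) = C1 + C2*b + C3*exp(-sqrt(70)*b/10) + C4*exp(sqrt(70)*b/10)


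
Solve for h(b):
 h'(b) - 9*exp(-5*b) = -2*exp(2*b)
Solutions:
 h(b) = C1 - exp(2*b) - 9*exp(-5*b)/5


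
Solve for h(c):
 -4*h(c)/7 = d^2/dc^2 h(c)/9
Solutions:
 h(c) = C1*sin(6*sqrt(7)*c/7) + C2*cos(6*sqrt(7)*c/7)


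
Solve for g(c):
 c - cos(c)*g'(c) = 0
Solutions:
 g(c) = C1 + Integral(c/cos(c), c)


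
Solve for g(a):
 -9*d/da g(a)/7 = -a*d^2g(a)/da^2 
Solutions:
 g(a) = C1 + C2*a^(16/7)


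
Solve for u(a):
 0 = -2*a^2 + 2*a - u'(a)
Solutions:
 u(a) = C1 - 2*a^3/3 + a^2


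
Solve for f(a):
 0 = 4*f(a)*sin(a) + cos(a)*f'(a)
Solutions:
 f(a) = C1*cos(a)^4


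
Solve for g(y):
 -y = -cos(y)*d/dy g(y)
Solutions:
 g(y) = C1 + Integral(y/cos(y), y)


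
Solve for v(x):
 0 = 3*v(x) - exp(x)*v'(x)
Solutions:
 v(x) = C1*exp(-3*exp(-x))


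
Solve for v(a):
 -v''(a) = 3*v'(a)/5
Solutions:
 v(a) = C1 + C2*exp(-3*a/5)


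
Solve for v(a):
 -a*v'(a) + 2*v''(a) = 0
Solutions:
 v(a) = C1 + C2*erfi(a/2)


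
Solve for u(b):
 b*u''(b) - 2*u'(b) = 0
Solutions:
 u(b) = C1 + C2*b^3


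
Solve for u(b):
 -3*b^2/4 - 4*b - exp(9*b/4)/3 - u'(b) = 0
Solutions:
 u(b) = C1 - b^3/4 - 2*b^2 - 4*exp(9*b/4)/27


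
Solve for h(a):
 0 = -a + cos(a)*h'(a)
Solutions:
 h(a) = C1 + Integral(a/cos(a), a)


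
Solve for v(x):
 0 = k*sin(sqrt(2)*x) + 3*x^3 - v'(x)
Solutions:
 v(x) = C1 - sqrt(2)*k*cos(sqrt(2)*x)/2 + 3*x^4/4


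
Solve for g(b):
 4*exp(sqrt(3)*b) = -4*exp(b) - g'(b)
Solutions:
 g(b) = C1 - 4*exp(b) - 4*sqrt(3)*exp(sqrt(3)*b)/3


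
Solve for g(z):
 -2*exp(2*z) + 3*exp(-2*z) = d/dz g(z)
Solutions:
 g(z) = C1 - exp(2*z) - 3*exp(-2*z)/2


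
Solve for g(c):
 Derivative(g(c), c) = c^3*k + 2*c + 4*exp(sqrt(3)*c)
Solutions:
 g(c) = C1 + c^4*k/4 + c^2 + 4*sqrt(3)*exp(sqrt(3)*c)/3


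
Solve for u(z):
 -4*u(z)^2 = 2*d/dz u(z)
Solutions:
 u(z) = 1/(C1 + 2*z)


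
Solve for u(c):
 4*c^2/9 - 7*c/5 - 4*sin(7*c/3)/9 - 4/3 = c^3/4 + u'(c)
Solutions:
 u(c) = C1 - c^4/16 + 4*c^3/27 - 7*c^2/10 - 4*c/3 + 4*cos(7*c/3)/21


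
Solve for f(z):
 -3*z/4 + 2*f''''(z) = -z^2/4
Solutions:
 f(z) = C1 + C2*z + C3*z^2 + C4*z^3 - z^6/2880 + z^5/320


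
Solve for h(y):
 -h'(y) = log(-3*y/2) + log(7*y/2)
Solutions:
 h(y) = C1 - 2*y*log(y) + y*(-log(21) + 2*log(2) + 2 - I*pi)


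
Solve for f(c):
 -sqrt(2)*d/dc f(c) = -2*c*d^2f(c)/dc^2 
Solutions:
 f(c) = C1 + C2*c^(sqrt(2)/2 + 1)


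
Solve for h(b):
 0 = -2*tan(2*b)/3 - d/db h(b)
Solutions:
 h(b) = C1 + log(cos(2*b))/3


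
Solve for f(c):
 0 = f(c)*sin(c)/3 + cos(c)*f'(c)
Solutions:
 f(c) = C1*cos(c)^(1/3)


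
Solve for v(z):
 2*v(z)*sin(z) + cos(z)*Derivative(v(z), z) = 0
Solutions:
 v(z) = C1*cos(z)^2


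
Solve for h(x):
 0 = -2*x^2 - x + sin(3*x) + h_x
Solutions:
 h(x) = C1 + 2*x^3/3 + x^2/2 + cos(3*x)/3


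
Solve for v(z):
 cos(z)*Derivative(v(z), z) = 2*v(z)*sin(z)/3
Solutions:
 v(z) = C1/cos(z)^(2/3)


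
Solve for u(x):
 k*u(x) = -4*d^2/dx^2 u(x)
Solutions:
 u(x) = C1*exp(-x*sqrt(-k)/2) + C2*exp(x*sqrt(-k)/2)


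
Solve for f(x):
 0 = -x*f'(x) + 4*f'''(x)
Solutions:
 f(x) = C1 + Integral(C2*airyai(2^(1/3)*x/2) + C3*airybi(2^(1/3)*x/2), x)


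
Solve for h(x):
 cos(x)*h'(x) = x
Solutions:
 h(x) = C1 + Integral(x/cos(x), x)


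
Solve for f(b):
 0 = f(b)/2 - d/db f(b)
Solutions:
 f(b) = C1*exp(b/2)


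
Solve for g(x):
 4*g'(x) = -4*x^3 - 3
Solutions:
 g(x) = C1 - x^4/4 - 3*x/4


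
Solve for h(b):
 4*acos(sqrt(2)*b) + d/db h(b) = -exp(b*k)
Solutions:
 h(b) = C1 - 4*b*acos(sqrt(2)*b) + 2*sqrt(2)*sqrt(1 - 2*b^2) - Piecewise((exp(b*k)/k, Ne(k, 0)), (b, True))


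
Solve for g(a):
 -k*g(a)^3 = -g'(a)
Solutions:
 g(a) = -sqrt(2)*sqrt(-1/(C1 + a*k))/2
 g(a) = sqrt(2)*sqrt(-1/(C1 + a*k))/2


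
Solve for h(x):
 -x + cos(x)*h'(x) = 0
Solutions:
 h(x) = C1 + Integral(x/cos(x), x)


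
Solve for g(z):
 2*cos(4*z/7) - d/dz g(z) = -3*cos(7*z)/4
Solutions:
 g(z) = C1 + 7*sin(4*z/7)/2 + 3*sin(7*z)/28


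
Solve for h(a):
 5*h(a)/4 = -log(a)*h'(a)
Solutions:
 h(a) = C1*exp(-5*li(a)/4)


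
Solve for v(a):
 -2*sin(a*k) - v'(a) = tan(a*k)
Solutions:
 v(a) = C1 - Piecewise((-log(cos(a*k))/k, Ne(k, 0)), (0, True)) - 2*Piecewise((-cos(a*k)/k, Ne(k, 0)), (0, True))


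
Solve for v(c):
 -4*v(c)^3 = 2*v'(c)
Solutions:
 v(c) = -sqrt(2)*sqrt(-1/(C1 - 2*c))/2
 v(c) = sqrt(2)*sqrt(-1/(C1 - 2*c))/2


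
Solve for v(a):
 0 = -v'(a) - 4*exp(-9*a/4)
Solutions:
 v(a) = C1 + 16*exp(-9*a/4)/9


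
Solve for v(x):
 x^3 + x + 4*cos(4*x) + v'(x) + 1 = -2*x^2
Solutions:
 v(x) = C1 - x^4/4 - 2*x^3/3 - x^2/2 - x - sin(4*x)


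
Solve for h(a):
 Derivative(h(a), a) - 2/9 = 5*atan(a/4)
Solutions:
 h(a) = C1 + 5*a*atan(a/4) + 2*a/9 - 10*log(a^2 + 16)


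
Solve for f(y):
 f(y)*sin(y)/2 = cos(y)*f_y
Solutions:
 f(y) = C1/sqrt(cos(y))


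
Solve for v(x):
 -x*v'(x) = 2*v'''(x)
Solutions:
 v(x) = C1 + Integral(C2*airyai(-2^(2/3)*x/2) + C3*airybi(-2^(2/3)*x/2), x)


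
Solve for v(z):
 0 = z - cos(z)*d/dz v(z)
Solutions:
 v(z) = C1 + Integral(z/cos(z), z)


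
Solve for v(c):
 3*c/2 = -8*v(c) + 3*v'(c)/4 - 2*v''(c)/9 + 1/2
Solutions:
 v(c) = -3*c/16 + (C1*sin(3*sqrt(943)*c/16) + C2*cos(3*sqrt(943)*c/16))*exp(27*c/16) + 23/512


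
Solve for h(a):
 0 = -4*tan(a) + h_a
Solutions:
 h(a) = C1 - 4*log(cos(a))


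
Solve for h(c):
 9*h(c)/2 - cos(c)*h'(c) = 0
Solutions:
 h(c) = C1*(sin(c) + 1)^(1/4)*(sin(c)^2 + 2*sin(c) + 1)/((sin(c) - 1)^(1/4)*(sin(c)^2 - 2*sin(c) + 1))


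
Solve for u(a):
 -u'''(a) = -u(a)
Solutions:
 u(a) = C3*exp(a) + (C1*sin(sqrt(3)*a/2) + C2*cos(sqrt(3)*a/2))*exp(-a/2)


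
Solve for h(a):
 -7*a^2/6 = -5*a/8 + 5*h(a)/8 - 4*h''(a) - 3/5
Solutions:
 h(a) = C1*exp(-sqrt(10)*a/8) + C2*exp(sqrt(10)*a/8) - 28*a^2/15 + a - 344/15


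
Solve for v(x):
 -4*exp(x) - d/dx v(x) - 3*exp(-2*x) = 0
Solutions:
 v(x) = C1 - 4*exp(x) + 3*exp(-2*x)/2


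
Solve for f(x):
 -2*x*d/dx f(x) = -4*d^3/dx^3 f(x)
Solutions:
 f(x) = C1 + Integral(C2*airyai(2^(2/3)*x/2) + C3*airybi(2^(2/3)*x/2), x)


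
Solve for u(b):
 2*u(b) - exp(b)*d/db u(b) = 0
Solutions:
 u(b) = C1*exp(-2*exp(-b))


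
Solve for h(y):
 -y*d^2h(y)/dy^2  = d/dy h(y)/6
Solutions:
 h(y) = C1 + C2*y^(5/6)


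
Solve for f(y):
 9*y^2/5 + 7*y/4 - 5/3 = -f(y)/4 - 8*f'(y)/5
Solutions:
 f(y) = C1*exp(-5*y/32) - 36*y^2/5 + 2129*y/25 - 201884/375


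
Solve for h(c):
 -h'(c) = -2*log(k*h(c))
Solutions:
 li(k*h(c))/k = C1 + 2*c


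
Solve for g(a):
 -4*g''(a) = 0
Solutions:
 g(a) = C1 + C2*a


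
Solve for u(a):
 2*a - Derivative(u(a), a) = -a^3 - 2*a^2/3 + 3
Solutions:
 u(a) = C1 + a^4/4 + 2*a^3/9 + a^2 - 3*a


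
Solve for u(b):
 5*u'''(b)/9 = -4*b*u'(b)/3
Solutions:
 u(b) = C1 + Integral(C2*airyai(-12^(1/3)*5^(2/3)*b/5) + C3*airybi(-12^(1/3)*5^(2/3)*b/5), b)


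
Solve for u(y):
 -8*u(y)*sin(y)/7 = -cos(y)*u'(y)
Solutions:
 u(y) = C1/cos(y)^(8/7)


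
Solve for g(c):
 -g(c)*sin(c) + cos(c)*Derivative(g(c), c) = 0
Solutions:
 g(c) = C1/cos(c)


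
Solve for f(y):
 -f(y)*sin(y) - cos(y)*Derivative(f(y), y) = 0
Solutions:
 f(y) = C1*cos(y)


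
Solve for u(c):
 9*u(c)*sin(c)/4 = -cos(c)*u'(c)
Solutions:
 u(c) = C1*cos(c)^(9/4)


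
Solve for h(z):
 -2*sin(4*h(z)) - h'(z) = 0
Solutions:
 h(z) = -acos((-C1 - exp(16*z))/(C1 - exp(16*z)))/4 + pi/2
 h(z) = acos((-C1 - exp(16*z))/(C1 - exp(16*z)))/4


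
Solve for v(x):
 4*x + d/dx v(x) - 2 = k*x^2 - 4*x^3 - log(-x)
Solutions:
 v(x) = C1 + k*x^3/3 - x^4 - 2*x^2 - x*log(-x) + 3*x


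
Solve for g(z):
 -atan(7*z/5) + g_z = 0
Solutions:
 g(z) = C1 + z*atan(7*z/5) - 5*log(49*z^2 + 25)/14


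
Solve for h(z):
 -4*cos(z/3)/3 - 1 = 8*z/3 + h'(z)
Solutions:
 h(z) = C1 - 4*z^2/3 - z - 4*sin(z/3)


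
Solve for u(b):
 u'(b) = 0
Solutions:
 u(b) = C1


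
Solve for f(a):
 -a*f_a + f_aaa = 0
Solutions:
 f(a) = C1 + Integral(C2*airyai(a) + C3*airybi(a), a)


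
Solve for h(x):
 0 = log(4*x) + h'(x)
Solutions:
 h(x) = C1 - x*log(x) - x*log(4) + x


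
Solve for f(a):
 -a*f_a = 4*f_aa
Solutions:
 f(a) = C1 + C2*erf(sqrt(2)*a/4)


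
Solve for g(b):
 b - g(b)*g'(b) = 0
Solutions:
 g(b) = -sqrt(C1 + b^2)
 g(b) = sqrt(C1 + b^2)


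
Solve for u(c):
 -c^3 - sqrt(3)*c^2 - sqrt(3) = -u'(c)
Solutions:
 u(c) = C1 + c^4/4 + sqrt(3)*c^3/3 + sqrt(3)*c


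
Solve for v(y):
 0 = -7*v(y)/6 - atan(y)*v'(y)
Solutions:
 v(y) = C1*exp(-7*Integral(1/atan(y), y)/6)


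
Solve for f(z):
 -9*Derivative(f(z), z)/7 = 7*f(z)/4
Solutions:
 f(z) = C1*exp(-49*z/36)


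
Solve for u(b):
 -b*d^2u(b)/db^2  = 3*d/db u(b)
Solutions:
 u(b) = C1 + C2/b^2


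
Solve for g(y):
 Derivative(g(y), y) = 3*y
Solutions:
 g(y) = C1 + 3*y^2/2


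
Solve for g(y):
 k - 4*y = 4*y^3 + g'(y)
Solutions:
 g(y) = C1 + k*y - y^4 - 2*y^2


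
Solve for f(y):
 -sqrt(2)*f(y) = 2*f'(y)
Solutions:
 f(y) = C1*exp(-sqrt(2)*y/2)


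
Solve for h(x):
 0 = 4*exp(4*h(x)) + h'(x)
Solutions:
 h(x) = log(-I*(1/(C1 + 16*x))^(1/4))
 h(x) = log(I*(1/(C1 + 16*x))^(1/4))
 h(x) = log(-(1/(C1 + 16*x))^(1/4))
 h(x) = log(1/(C1 + 16*x))/4


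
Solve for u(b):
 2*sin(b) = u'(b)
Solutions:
 u(b) = C1 - 2*cos(b)


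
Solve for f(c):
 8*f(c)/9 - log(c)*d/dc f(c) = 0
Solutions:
 f(c) = C1*exp(8*li(c)/9)


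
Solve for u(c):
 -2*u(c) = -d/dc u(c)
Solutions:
 u(c) = C1*exp(2*c)


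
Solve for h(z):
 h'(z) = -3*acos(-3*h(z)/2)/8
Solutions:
 Integral(1/acos(-3*_y/2), (_y, h(z))) = C1 - 3*z/8


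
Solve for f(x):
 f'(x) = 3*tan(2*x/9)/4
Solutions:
 f(x) = C1 - 27*log(cos(2*x/9))/8


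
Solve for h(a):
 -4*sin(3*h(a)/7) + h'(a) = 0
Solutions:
 -4*a + 7*log(cos(3*h(a)/7) - 1)/6 - 7*log(cos(3*h(a)/7) + 1)/6 = C1


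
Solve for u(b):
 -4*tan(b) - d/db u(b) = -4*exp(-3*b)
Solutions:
 u(b) = C1 - 2*log(tan(b)^2 + 1) - 4*exp(-3*b)/3


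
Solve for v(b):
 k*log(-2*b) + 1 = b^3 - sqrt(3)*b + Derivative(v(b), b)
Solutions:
 v(b) = C1 - b^4/4 + sqrt(3)*b^2/2 + b*k*log(-b) + b*(-k + k*log(2) + 1)


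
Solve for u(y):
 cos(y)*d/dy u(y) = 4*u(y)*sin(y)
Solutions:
 u(y) = C1/cos(y)^4


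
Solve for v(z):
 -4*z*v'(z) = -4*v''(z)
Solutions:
 v(z) = C1 + C2*erfi(sqrt(2)*z/2)


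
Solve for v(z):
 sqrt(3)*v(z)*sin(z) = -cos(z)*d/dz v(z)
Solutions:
 v(z) = C1*cos(z)^(sqrt(3))


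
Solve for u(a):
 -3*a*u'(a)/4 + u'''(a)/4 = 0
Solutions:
 u(a) = C1 + Integral(C2*airyai(3^(1/3)*a) + C3*airybi(3^(1/3)*a), a)


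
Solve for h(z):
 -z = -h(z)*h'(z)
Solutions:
 h(z) = -sqrt(C1 + z^2)
 h(z) = sqrt(C1 + z^2)


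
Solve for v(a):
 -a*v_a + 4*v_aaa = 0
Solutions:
 v(a) = C1 + Integral(C2*airyai(2^(1/3)*a/2) + C3*airybi(2^(1/3)*a/2), a)


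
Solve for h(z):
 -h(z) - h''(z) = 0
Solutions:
 h(z) = C1*sin(z) + C2*cos(z)


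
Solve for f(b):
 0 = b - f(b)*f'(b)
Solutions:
 f(b) = -sqrt(C1 + b^2)
 f(b) = sqrt(C1 + b^2)


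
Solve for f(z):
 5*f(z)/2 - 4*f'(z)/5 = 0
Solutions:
 f(z) = C1*exp(25*z/8)


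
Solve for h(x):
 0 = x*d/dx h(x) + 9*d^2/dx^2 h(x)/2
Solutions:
 h(x) = C1 + C2*erf(x/3)


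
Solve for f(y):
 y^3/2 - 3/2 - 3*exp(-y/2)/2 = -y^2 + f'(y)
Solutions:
 f(y) = C1 + y^4/8 + y^3/3 - 3*y/2 + 3*exp(-y/2)


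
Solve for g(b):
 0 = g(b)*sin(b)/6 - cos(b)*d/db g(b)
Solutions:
 g(b) = C1/cos(b)^(1/6)


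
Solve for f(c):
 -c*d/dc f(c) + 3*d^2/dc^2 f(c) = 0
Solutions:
 f(c) = C1 + C2*erfi(sqrt(6)*c/6)


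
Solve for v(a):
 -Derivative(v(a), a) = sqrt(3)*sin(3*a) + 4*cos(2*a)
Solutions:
 v(a) = C1 - 2*sin(2*a) + sqrt(3)*cos(3*a)/3


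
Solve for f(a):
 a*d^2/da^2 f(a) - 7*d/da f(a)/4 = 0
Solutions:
 f(a) = C1 + C2*a^(11/4)


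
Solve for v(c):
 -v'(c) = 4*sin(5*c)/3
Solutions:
 v(c) = C1 + 4*cos(5*c)/15


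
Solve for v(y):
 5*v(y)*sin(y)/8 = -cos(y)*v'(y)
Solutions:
 v(y) = C1*cos(y)^(5/8)


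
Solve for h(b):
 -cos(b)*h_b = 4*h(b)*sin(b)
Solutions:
 h(b) = C1*cos(b)^4


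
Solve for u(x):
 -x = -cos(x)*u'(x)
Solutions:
 u(x) = C1 + Integral(x/cos(x), x)


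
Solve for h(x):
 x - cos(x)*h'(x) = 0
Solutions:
 h(x) = C1 + Integral(x/cos(x), x)


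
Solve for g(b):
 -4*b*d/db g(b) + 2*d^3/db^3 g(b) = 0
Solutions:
 g(b) = C1 + Integral(C2*airyai(2^(1/3)*b) + C3*airybi(2^(1/3)*b), b)


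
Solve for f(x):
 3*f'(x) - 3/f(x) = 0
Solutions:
 f(x) = -sqrt(C1 + 2*x)
 f(x) = sqrt(C1 + 2*x)


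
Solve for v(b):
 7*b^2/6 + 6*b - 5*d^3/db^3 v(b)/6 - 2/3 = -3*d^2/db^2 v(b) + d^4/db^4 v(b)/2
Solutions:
 v(b) = C1 + C2*b + C3*exp(b*(-5 + sqrt(241))/6) + C4*exp(-b*(5 + sqrt(241))/6) - 7*b^4/216 - 359*b^3/972 - 1525*b^2/5832


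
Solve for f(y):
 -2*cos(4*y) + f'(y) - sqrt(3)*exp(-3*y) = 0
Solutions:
 f(y) = C1 + sin(4*y)/2 - sqrt(3)*exp(-3*y)/3


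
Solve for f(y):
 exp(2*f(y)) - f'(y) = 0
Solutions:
 f(y) = log(-sqrt(-1/(C1 + y))) - log(2)/2
 f(y) = log(-1/(C1 + y))/2 - log(2)/2


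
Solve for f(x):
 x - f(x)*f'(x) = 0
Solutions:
 f(x) = -sqrt(C1 + x^2)
 f(x) = sqrt(C1 + x^2)


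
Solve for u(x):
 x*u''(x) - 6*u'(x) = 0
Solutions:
 u(x) = C1 + C2*x^7


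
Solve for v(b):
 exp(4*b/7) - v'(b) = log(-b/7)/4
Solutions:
 v(b) = C1 - b*log(-b)/4 + b*(1 + log(7))/4 + 7*exp(4*b/7)/4


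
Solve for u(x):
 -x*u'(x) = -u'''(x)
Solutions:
 u(x) = C1 + Integral(C2*airyai(x) + C3*airybi(x), x)


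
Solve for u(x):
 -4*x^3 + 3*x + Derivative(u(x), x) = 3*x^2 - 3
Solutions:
 u(x) = C1 + x^4 + x^3 - 3*x^2/2 - 3*x


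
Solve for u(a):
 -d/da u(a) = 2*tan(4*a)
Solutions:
 u(a) = C1 + log(cos(4*a))/2


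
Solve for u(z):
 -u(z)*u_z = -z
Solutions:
 u(z) = -sqrt(C1 + z^2)
 u(z) = sqrt(C1 + z^2)


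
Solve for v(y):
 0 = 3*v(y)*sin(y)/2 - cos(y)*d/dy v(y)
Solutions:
 v(y) = C1/cos(y)^(3/2)


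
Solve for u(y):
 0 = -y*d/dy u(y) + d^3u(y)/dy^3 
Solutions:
 u(y) = C1 + Integral(C2*airyai(y) + C3*airybi(y), y)


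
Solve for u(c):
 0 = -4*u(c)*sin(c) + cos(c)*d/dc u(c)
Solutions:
 u(c) = C1/cos(c)^4


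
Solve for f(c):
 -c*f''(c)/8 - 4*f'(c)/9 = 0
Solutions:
 f(c) = C1 + C2/c^(23/9)


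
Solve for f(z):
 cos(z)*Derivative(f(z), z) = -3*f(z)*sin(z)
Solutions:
 f(z) = C1*cos(z)^3


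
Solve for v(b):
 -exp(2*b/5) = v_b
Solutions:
 v(b) = C1 - 5*exp(2*b/5)/2


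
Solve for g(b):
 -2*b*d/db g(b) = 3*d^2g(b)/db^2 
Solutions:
 g(b) = C1 + C2*erf(sqrt(3)*b/3)


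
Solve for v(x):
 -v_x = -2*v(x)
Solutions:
 v(x) = C1*exp(2*x)


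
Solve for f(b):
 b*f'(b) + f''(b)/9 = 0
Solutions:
 f(b) = C1 + C2*erf(3*sqrt(2)*b/2)


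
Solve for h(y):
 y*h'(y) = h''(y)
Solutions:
 h(y) = C1 + C2*erfi(sqrt(2)*y/2)


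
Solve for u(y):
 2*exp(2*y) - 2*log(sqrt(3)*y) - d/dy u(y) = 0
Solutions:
 u(y) = C1 - 2*y*log(y) + y*(2 - log(3)) + exp(2*y)


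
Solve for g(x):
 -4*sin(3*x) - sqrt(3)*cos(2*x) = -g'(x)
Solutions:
 g(x) = C1 + sqrt(3)*sin(2*x)/2 - 4*cos(3*x)/3


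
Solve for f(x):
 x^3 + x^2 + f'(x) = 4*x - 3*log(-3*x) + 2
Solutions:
 f(x) = C1 - x^4/4 - x^3/3 + 2*x^2 - 3*x*log(-x) + x*(5 - 3*log(3))


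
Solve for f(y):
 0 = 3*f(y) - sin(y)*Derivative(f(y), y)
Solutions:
 f(y) = C1*(cos(y) - 1)^(3/2)/(cos(y) + 1)^(3/2)


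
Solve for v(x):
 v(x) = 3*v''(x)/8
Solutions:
 v(x) = C1*exp(-2*sqrt(6)*x/3) + C2*exp(2*sqrt(6)*x/3)


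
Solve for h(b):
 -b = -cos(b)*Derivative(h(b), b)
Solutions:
 h(b) = C1 + Integral(b/cos(b), b)


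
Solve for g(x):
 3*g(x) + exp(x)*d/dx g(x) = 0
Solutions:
 g(x) = C1*exp(3*exp(-x))


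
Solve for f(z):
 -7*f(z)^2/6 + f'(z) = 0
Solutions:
 f(z) = -6/(C1 + 7*z)


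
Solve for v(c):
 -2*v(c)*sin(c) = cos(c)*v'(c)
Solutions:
 v(c) = C1*cos(c)^2


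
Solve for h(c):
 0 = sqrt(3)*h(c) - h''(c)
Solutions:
 h(c) = C1*exp(-3^(1/4)*c) + C2*exp(3^(1/4)*c)


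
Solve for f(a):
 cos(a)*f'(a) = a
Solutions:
 f(a) = C1 + Integral(a/cos(a), a)


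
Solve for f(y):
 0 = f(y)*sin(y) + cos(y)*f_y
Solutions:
 f(y) = C1*cos(y)


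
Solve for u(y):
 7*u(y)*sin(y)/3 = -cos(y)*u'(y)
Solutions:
 u(y) = C1*cos(y)^(7/3)


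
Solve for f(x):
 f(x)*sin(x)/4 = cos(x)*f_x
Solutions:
 f(x) = C1/cos(x)^(1/4)


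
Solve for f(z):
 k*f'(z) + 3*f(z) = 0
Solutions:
 f(z) = C1*exp(-3*z/k)


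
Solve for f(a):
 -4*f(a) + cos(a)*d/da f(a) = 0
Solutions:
 f(a) = C1*(sin(a)^2 + 2*sin(a) + 1)/(sin(a)^2 - 2*sin(a) + 1)


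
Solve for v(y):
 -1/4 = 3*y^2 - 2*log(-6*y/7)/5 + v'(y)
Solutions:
 v(y) = C1 - y^3 + 2*y*log(-y)/5 + y*(-8*log(7) - 13 + 8*log(6))/20


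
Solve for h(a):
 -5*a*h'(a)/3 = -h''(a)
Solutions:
 h(a) = C1 + C2*erfi(sqrt(30)*a/6)


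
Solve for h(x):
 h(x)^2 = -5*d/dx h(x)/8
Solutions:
 h(x) = 5/(C1 + 8*x)


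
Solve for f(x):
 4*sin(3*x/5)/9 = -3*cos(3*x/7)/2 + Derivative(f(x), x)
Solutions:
 f(x) = C1 + 7*sin(3*x/7)/2 - 20*cos(3*x/5)/27


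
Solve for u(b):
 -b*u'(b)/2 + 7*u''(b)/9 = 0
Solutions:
 u(b) = C1 + C2*erfi(3*sqrt(7)*b/14)


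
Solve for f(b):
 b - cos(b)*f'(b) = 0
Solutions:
 f(b) = C1 + Integral(b/cos(b), b)


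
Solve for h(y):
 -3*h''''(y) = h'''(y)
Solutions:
 h(y) = C1 + C2*y + C3*y^2 + C4*exp(-y/3)


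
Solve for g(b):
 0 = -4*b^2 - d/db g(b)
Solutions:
 g(b) = C1 - 4*b^3/3


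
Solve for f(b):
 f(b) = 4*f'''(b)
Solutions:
 f(b) = C3*exp(2^(1/3)*b/2) + (C1*sin(2^(1/3)*sqrt(3)*b/4) + C2*cos(2^(1/3)*sqrt(3)*b/4))*exp(-2^(1/3)*b/4)


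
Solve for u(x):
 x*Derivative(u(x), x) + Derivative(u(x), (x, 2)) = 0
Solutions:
 u(x) = C1 + C2*erf(sqrt(2)*x/2)


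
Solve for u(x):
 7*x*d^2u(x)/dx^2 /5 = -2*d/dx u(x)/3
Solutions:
 u(x) = C1 + C2*x^(11/21)


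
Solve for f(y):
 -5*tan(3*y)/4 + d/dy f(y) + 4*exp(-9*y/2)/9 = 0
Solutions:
 f(y) = C1 + 5*log(tan(3*y)^2 + 1)/24 + 8*exp(-9*y/2)/81


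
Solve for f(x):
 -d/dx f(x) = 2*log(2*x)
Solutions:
 f(x) = C1 - 2*x*log(x) - x*log(4) + 2*x


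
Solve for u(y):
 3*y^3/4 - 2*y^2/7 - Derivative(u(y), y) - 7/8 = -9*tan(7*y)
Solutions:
 u(y) = C1 + 3*y^4/16 - 2*y^3/21 - 7*y/8 - 9*log(cos(7*y))/7


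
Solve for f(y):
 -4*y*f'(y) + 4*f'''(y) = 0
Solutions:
 f(y) = C1 + Integral(C2*airyai(y) + C3*airybi(y), y)


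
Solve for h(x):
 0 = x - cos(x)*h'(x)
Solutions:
 h(x) = C1 + Integral(x/cos(x), x)


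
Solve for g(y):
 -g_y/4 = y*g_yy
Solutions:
 g(y) = C1 + C2*y^(3/4)


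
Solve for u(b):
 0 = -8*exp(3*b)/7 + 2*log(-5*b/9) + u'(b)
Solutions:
 u(b) = C1 - 2*b*log(-b) + 2*b*(-log(5) + 1 + 2*log(3)) + 8*exp(3*b)/21


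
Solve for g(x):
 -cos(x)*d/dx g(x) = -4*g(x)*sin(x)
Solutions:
 g(x) = C1/cos(x)^4


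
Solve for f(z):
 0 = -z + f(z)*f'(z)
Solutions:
 f(z) = -sqrt(C1 + z^2)
 f(z) = sqrt(C1 + z^2)


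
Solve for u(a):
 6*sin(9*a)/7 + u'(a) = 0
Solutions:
 u(a) = C1 + 2*cos(9*a)/21


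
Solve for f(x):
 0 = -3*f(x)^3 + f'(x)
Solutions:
 f(x) = -sqrt(2)*sqrt(-1/(C1 + 3*x))/2
 f(x) = sqrt(2)*sqrt(-1/(C1 + 3*x))/2


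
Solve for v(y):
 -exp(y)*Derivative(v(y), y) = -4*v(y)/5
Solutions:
 v(y) = C1*exp(-4*exp(-y)/5)


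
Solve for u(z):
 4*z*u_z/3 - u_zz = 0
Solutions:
 u(z) = C1 + C2*erfi(sqrt(6)*z/3)


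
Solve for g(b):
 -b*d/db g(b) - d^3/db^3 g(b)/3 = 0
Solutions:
 g(b) = C1 + Integral(C2*airyai(-3^(1/3)*b) + C3*airybi(-3^(1/3)*b), b)


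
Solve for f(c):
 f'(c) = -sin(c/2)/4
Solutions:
 f(c) = C1 + cos(c/2)/2


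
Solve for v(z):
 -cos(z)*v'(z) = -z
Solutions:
 v(z) = C1 + Integral(z/cos(z), z)


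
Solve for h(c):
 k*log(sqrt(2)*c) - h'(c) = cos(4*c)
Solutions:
 h(c) = C1 + c*k*(log(c) - 1) + c*k*log(2)/2 - sin(4*c)/4


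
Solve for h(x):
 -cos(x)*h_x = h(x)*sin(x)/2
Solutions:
 h(x) = C1*sqrt(cos(x))


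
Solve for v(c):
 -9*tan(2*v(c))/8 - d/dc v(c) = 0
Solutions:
 v(c) = -asin(C1*exp(-9*c/4))/2 + pi/2
 v(c) = asin(C1*exp(-9*c/4))/2


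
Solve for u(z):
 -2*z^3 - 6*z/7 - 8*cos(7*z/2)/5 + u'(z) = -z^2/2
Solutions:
 u(z) = C1 + z^4/2 - z^3/6 + 3*z^2/7 + 16*sin(7*z/2)/35


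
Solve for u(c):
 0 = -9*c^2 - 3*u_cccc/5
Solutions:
 u(c) = C1 + C2*c + C3*c^2 + C4*c^3 - c^6/24


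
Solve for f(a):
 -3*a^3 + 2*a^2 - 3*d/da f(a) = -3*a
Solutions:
 f(a) = C1 - a^4/4 + 2*a^3/9 + a^2/2


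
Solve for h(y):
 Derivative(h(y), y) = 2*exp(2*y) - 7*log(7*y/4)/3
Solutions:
 h(y) = C1 - 7*y*log(y)/3 + y*(-3*log(7) + 2*log(14)/3 + 7/3 + 4*log(2)) + exp(2*y)


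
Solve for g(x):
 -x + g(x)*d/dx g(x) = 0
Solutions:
 g(x) = -sqrt(C1 + x^2)
 g(x) = sqrt(C1 + x^2)


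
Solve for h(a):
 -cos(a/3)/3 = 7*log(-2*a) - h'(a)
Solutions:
 h(a) = C1 + 7*a*log(-a) - 7*a + 7*a*log(2) + sin(a/3)


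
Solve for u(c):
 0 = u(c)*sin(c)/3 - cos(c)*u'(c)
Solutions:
 u(c) = C1/cos(c)^(1/3)


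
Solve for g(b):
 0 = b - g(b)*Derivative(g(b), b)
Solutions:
 g(b) = -sqrt(C1 + b^2)
 g(b) = sqrt(C1 + b^2)


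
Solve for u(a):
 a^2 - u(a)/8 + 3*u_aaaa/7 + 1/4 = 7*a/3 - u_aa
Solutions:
 u(a) = C1*exp(-sqrt(3)*a*sqrt(-14 + sqrt(238))/6) + C2*exp(sqrt(3)*a*sqrt(-14 + sqrt(238))/6) + C3*sin(sqrt(3)*a*sqrt(14 + sqrt(238))/6) + C4*cos(sqrt(3)*a*sqrt(14 + sqrt(238))/6) + 8*a^2 - 56*a/3 + 130


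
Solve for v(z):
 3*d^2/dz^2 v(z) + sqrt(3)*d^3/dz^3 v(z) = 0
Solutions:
 v(z) = C1 + C2*z + C3*exp(-sqrt(3)*z)


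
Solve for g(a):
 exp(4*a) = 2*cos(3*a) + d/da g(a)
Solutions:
 g(a) = C1 + exp(4*a)/4 - 2*sin(3*a)/3


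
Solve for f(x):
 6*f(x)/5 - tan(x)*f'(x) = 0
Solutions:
 f(x) = C1*sin(x)^(6/5)


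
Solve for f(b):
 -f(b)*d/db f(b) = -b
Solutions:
 f(b) = -sqrt(C1 + b^2)
 f(b) = sqrt(C1 + b^2)


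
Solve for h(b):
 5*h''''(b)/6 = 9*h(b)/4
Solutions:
 h(b) = C1*exp(-30^(3/4)*b/10) + C2*exp(30^(3/4)*b/10) + C3*sin(30^(3/4)*b/10) + C4*cos(30^(3/4)*b/10)


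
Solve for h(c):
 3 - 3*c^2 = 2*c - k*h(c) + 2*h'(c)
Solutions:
 h(c) = C1*exp(c*k/2) + 3*c^2/k + 2*c/k + 12*c/k^2 - 3/k + 4/k^2 + 24/k^3


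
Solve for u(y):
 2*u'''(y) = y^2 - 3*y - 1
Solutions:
 u(y) = C1 + C2*y + C3*y^2 + y^5/120 - y^4/16 - y^3/12


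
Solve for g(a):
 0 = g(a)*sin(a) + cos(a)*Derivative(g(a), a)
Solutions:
 g(a) = C1*cos(a)


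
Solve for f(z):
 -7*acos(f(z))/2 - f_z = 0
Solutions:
 Integral(1/acos(_y), (_y, f(z))) = C1 - 7*z/2


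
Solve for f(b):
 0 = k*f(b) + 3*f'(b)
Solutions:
 f(b) = C1*exp(-b*k/3)


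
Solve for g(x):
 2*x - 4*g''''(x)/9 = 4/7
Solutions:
 g(x) = C1 + C2*x + C3*x^2 + C4*x^3 + 3*x^5/80 - 3*x^4/56


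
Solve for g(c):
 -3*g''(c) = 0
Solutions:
 g(c) = C1 + C2*c


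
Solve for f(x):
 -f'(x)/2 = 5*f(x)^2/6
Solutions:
 f(x) = 3/(C1 + 5*x)


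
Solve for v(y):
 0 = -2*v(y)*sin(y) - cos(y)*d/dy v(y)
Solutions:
 v(y) = C1*cos(y)^2


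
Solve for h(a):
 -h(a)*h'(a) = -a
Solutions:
 h(a) = -sqrt(C1 + a^2)
 h(a) = sqrt(C1 + a^2)


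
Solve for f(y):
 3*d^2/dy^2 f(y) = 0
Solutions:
 f(y) = C1 + C2*y


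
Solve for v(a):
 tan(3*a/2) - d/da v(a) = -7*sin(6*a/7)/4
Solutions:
 v(a) = C1 - 2*log(cos(3*a/2))/3 - 49*cos(6*a/7)/24


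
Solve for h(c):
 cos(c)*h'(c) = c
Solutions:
 h(c) = C1 + Integral(c/cos(c), c)


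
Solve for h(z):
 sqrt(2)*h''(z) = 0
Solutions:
 h(z) = C1 + C2*z


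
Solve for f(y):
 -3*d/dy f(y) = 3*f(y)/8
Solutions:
 f(y) = C1*exp(-y/8)


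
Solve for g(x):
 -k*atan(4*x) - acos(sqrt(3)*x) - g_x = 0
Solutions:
 g(x) = C1 - k*(x*atan(4*x) - log(16*x^2 + 1)/8) - x*acos(sqrt(3)*x) + sqrt(3)*sqrt(1 - 3*x^2)/3


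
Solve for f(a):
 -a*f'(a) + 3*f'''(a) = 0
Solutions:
 f(a) = C1 + Integral(C2*airyai(3^(2/3)*a/3) + C3*airybi(3^(2/3)*a/3), a)


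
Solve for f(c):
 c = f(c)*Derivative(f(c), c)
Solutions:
 f(c) = -sqrt(C1 + c^2)
 f(c) = sqrt(C1 + c^2)


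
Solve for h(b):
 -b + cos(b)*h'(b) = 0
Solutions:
 h(b) = C1 + Integral(b/cos(b), b)


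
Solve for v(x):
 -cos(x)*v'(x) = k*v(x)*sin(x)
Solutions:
 v(x) = C1*exp(k*log(cos(x)))


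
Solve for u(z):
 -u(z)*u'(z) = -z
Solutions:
 u(z) = -sqrt(C1 + z^2)
 u(z) = sqrt(C1 + z^2)


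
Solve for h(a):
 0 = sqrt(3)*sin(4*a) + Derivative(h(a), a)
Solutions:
 h(a) = C1 + sqrt(3)*cos(4*a)/4


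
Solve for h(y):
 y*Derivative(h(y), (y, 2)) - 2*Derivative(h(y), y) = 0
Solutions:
 h(y) = C1 + C2*y^3


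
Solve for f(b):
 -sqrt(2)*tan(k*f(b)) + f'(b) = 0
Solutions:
 f(b) = Piecewise((-asin(exp(C1*k + sqrt(2)*b*k))/k + pi/k, Ne(k, 0)), (nan, True))
 f(b) = Piecewise((asin(exp(C1*k + sqrt(2)*b*k))/k, Ne(k, 0)), (nan, True))


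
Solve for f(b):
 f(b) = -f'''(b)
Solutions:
 f(b) = C3*exp(-b) + (C1*sin(sqrt(3)*b/2) + C2*cos(sqrt(3)*b/2))*exp(b/2)


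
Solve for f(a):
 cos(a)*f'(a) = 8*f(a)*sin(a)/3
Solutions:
 f(a) = C1/cos(a)^(8/3)


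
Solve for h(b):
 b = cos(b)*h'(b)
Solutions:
 h(b) = C1 + Integral(b/cos(b), b)


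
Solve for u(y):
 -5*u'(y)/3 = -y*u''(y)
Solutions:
 u(y) = C1 + C2*y^(8/3)


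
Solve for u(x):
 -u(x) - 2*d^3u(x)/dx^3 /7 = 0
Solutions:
 u(x) = C3*exp(-2^(2/3)*7^(1/3)*x/2) + (C1*sin(2^(2/3)*sqrt(3)*7^(1/3)*x/4) + C2*cos(2^(2/3)*sqrt(3)*7^(1/3)*x/4))*exp(2^(2/3)*7^(1/3)*x/4)
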